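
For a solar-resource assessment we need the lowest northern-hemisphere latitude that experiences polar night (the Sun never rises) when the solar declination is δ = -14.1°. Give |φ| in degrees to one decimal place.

Polar night requires cos H₀ = −tan φ tan δ ≥ 1, i.e. tan φ tan δ ≤ −1.
The boundary is |tan φ| · |tan δ| = 1, so |φ| = 90° − |δ| = 90° − 14.1° = 75.9° in the northern hemisphere.

|φ| = 75.9°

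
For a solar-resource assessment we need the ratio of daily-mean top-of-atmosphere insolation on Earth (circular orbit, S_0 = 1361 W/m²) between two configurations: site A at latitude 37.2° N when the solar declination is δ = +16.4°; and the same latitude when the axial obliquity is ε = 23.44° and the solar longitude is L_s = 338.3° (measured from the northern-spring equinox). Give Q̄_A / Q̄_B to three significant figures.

Q̄_A / Q̄_B ≈ 1.61

— Configuration A (ϕ=+37.2°):
cos h₀ = −tan(+37.2°) tan(+16.400°) = -0.2234, h₀ = 1.7961 rad.
Bracket: h₀ sin ϕ sin δ + cos ϕ cos δ sin h₀ = 1.7961×0.60460×0.28234 + 0.79653×0.95931×0.97473 = 0.306599 + 0.744810 = 1.051409.
Q̄ = (S_0/π) × [bracket] = (1361/π) × 1.051409 = 455.49 W/m².
— Configuration B (ϕ=+37.2°):
Solar declination: sin δ = sin ε · sin L_s = sin 23.44° × sin 338.3° = -0.14708, so δ = -8.458°.
cos h₀ = −tan(+37.2°) tan(-8.458°) = 0.1129, h₀ = 1.4577 rad.
Bracket: h₀ sin ϕ sin δ + cos ϕ cos δ sin h₀ = 1.4577×0.60460×-0.14708 + 0.79653×0.98912×0.99361 = -0.129625 + 0.782829 = 0.653204.
Q̄ = (S_0/π) × [bracket] = (1361/π) × 0.653204 = 282.98 W/m².
Ratio Q̄_A / Q̄_B = 455.49 / 282.98 = 1.610.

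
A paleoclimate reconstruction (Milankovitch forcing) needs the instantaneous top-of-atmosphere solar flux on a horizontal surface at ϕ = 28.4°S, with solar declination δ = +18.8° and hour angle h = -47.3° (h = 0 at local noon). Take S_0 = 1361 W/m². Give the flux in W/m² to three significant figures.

cos θ_z = sin ϕ sin δ + cos ϕ cos δ cos h = -0.153277 + 0.564716 = 0.411439.
Flux = S_0 · cos θ_z = 1361 × 0.411439 = 560.0 W/m².

560 W/m²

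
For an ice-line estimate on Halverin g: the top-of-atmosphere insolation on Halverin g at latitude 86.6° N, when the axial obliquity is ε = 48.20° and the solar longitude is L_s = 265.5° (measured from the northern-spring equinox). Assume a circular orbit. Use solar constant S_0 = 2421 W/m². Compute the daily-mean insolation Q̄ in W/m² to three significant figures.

Solar declination: sin δ = sin ε · sin L_s = sin 48.20° × sin 265.5° = -0.74318, so δ = -48.003°.
cos h₀ = −tan(+86.6°) tan(-48.003°) = 18.6956 ≥ 1 ⇒ polar night, h₀ = 0 and Q̄ = 0.

Q̄ ≈ 0.00 W/m²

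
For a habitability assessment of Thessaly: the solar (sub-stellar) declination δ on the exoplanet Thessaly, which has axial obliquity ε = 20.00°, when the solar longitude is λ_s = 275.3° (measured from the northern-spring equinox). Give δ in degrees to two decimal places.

sin δ = sin ε · sin λ_s = sin 20.00° × sin 275.3° = -0.340558.
δ = arcsin(-0.340558) = -19.91°.

δ = -19.91°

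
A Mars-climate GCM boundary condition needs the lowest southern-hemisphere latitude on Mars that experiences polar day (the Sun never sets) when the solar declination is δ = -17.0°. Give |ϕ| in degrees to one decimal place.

|ϕ| = 73.0°

Polar day requires cos h₀ = −tan ϕ tan δ ≤ −1, i.e. tan ϕ tan δ ≥ 1.
The boundary is |tan ϕ| · |tan δ| = 1, so |ϕ| = 90° − |δ| = 90° − 17.0° = 73.0° in the southern hemisphere.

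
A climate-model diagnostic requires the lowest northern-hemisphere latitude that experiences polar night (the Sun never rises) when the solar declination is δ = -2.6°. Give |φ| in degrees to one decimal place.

|φ| = 87.4°

Polar night requires cos H₀ = −tan φ tan δ ≥ 1, i.e. tan φ tan δ ≤ −1.
The boundary is |tan φ| · |tan δ| = 1, so |φ| = 90° − |δ| = 90° − 2.6° = 87.4° in the northern hemisphere.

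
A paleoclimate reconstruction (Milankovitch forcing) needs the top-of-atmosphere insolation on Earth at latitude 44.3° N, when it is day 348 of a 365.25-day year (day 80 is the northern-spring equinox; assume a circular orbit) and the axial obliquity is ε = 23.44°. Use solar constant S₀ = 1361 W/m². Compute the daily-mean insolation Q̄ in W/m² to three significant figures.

Solar longitude: λ_s = 360° × (348 − 80)/365.25 = 264.148°.
sin δ = sin 23.44° × sin 264.148° = -0.39572, so δ = -23.311°.
cos H₀ = −tan(+44.3°) tan(-23.311°) = 0.4205, H₀ = 1.1368 rad.
Bracket: H₀ sin φ sin δ + cos φ cos δ sin H₀ = 1.1368×0.69842×-0.39572 + 0.71569×0.91837×0.90730 = -0.314187 + 0.596339 = 0.282152.
Q̄ = (S₀/π) × [bracket] = (1361/π) × 0.282152 = 122.2 W/m².

Q̄ ≈ 122 W/m²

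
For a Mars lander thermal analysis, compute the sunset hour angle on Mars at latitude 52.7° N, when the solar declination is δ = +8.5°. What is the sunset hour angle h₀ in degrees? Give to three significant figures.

h₀ = 101°

cos h₀ = −tan ϕ · tan δ = −tan(+52.7°) × tan(+8.500°) = -0.1962, so h₀ = 1.7683 rad = 101.31°.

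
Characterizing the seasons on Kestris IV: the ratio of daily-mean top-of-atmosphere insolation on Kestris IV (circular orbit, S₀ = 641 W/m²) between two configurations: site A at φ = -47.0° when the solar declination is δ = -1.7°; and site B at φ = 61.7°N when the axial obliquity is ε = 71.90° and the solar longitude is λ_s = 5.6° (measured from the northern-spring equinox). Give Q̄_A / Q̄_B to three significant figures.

Q̄_A / Q̄_B ≈ 1.18

— Configuration A (φ=-47.0°):
cos H₀ = −tan(-47.0°) tan(-1.700°) = -0.0318, H₀ = 1.6026 rad.
Bracket: H₀ sin φ sin δ + cos φ cos δ sin H₀ = 1.6026×-0.73135×-0.02967 + 0.68200×0.99956×0.99949 = 0.034775 + 0.681352 = 0.716127.
Q̄ = (S₀/π) × [bracket] = (641/π) × 0.716127 = 146.12 W/m².
— Configuration B (φ=+61.7°):
Solar declination: sin δ = sin ε · sin λ_s = sin 71.90° × sin 5.6° = 0.09275, so δ = +5.322°.
cos H₀ = −tan(+61.7°) tan(+5.322°) = -0.1730, H₀ = 1.7447 rad.
Bracket: H₀ sin φ sin δ + cos φ cos δ sin H₀ = 1.7447×0.88048×0.09275 + 0.47409×0.99569×0.98492 = 0.142480 + 0.464928 = 0.607408.
Q̄ = (S₀/π) × [bracket] = (641/π) × 0.607408 = 123.93 W/m².
Ratio Q̄_A / Q̄_B = 146.12 / 123.93 = 1.179.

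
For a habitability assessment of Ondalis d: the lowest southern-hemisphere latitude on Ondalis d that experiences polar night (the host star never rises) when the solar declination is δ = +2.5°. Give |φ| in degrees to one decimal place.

|φ| = 87.5°

Polar night requires cos H₀ = −tan φ tan δ ≥ 1, i.e. tan φ tan δ ≤ −1.
The boundary is |tan φ| · |tan δ| = 1, so |φ| = 90° − |δ| = 90° − 2.5° = 87.5° in the southern hemisphere.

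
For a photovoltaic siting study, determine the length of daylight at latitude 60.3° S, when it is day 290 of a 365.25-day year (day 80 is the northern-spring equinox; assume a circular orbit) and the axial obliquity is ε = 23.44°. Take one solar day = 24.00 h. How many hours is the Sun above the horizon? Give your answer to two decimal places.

Solar longitude: λ_s = 360° × (290 − 80)/365.25 = 206.982°.
sin δ = sin 23.44° × sin 206.982° = -0.18048, so δ = -10.398°.
cos H₀ = −tan φ · tan δ = −tan(-60.3°) × tan(-10.398°) = -0.3217, so H₀ = 1.8983 rad = 108.77°.
Daylight = 2H₀/(2π) × 24.00 h = (1.8983/π) × 24.00 = 14.50 h.

14.50 h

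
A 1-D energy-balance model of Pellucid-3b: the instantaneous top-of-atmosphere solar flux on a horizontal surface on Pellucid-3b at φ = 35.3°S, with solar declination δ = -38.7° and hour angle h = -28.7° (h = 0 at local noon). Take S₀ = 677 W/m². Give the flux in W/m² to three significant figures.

623 W/m²

cos θ_z = sin φ sin δ + cos φ cos δ cos h = 0.361301 + 0.558688 = 0.919989.
Flux = S₀ · cos θ_z = 677 × 0.919989 = 622.8 W/m².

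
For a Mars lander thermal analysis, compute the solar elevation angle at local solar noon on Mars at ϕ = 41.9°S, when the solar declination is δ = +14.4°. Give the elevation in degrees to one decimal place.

At local noon the hour angle is zero, so the zenith angle equals |ϕ − δ| = |-41.9° − (+14.400°)| = 56.300°.
Elevation = 90° − 56.300° = 33.7°.

33.7°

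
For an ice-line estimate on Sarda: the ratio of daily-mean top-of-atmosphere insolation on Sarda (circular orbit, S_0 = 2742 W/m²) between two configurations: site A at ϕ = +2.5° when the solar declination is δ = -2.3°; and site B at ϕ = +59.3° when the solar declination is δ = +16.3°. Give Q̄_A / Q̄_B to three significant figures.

Q̄_A / Q̄_B ≈ 1.07

— Configuration A (ϕ=+2.5°):
cos h₀ = −tan(+2.5°) tan(-2.300°) = 0.0018, h₀ = 1.5690 rad.
Bracket: h₀ sin ϕ sin δ + cos ϕ cos δ sin h₀ = 1.5690×0.04362×-0.04013 + 0.99905×0.99919×1.00000 = -0.002746 + 0.998241 = 0.995495.
Q̄ = (S_0/π) × [bracket] = (2742/π) × 0.995495 = 868.87 W/m².
— Configuration B (ϕ=+59.3°):
cos h₀ = −tan(+59.3°) tan(+16.300°) = -0.4925, h₀ = 2.0857 rad.
Bracket: h₀ sin ϕ sin δ + cos ϕ cos δ sin h₀ = 2.0857×0.85985×0.28067 + 0.51054×0.95981×0.87032 = 0.503351 + 0.426475 = 0.929826.
Q̄ = (S_0/π) × [bracket] = (2742/π) × 0.929826 = 811.56 W/m².
Ratio Q̄_A / Q̄_B = 868.87 / 811.56 = 1.071.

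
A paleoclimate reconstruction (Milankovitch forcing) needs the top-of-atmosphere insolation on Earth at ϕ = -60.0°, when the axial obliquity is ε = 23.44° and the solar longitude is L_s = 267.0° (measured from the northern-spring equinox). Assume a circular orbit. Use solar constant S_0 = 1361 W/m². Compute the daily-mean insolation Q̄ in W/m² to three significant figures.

Q̄ ≈ 492 W/m²

Solar declination: sin δ = sin ε · sin L_s = sin 23.44° × sin 267.0° = -0.39724, so δ = -23.406°.
cos h₀ = −tan(-60.0°) tan(-23.406°) = -0.7497, h₀ = 2.4185 rad.
Bracket: h₀ sin ϕ sin δ + cos ϕ cos δ sin h₀ = 2.4185×-0.86603×-0.39724 + 0.50000×0.91771×0.66173 = 0.832017 + 0.303638 = 1.135655.
Q̄ = (S_0/π) × [bracket] = (1361/π) × 1.135655 = 492.0 W/m².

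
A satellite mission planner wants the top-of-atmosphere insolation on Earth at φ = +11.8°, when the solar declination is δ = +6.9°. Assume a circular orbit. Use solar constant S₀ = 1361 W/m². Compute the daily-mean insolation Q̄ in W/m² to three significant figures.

Q̄ ≈ 438 W/m²

cos H₀ = −tan(+11.8°) tan(+6.900°) = -0.0253, H₀ = 1.5961 rad.
Bracket: H₀ sin φ sin δ + cos φ cos δ sin H₀ = 1.5961×0.20450×0.12014 + 0.97887×0.99276×0.99968 = 0.039214 + 0.971472 = 1.010686.
Q̄ = (S₀/π) × [bracket] = (1361/π) × 1.010686 = 437.8 W/m².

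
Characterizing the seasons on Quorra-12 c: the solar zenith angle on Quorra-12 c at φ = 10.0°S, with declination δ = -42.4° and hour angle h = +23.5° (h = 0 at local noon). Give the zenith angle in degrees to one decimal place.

θ_z = 38.4°

cos θ_z = sin φ sin δ + cos φ cos δ cos h = 0.117091 + 0.666920 = 0.784011.
θ_z = arccos(0.784011) = 38.4°.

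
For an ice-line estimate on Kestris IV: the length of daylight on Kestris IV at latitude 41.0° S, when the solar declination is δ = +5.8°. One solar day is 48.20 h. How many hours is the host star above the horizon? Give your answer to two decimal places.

22.74 h

cos H₀ = −tan φ · tan δ = −tan(-41.0°) × tan(+5.800°) = 0.0883, so H₀ = 1.4824 rad = 84.93°.
Daylight = 2H₀/(2π) × 48.20 h = (1.4824/π) × 48.20 = 22.74 h.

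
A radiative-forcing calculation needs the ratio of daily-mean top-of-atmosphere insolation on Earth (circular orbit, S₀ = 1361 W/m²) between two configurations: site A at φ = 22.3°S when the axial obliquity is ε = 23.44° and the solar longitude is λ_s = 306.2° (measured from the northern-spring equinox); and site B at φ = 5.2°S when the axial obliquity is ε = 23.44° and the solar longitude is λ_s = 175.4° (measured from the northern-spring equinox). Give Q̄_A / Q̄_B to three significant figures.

— Configuration A (φ=-22.3°):
Solar declination: sin δ = sin ε · sin λ_s = sin 23.44° × sin 306.2° = -0.32100, so δ = -18.723°.
cos H₀ = −tan(-22.3°) tan(-18.723°) = -0.1390, H₀ = 1.7103 rad.
Bracket: H₀ sin φ sin δ + cos φ cos δ sin H₀ = 1.7103×-0.37946×-0.32100 + 0.92521×0.94708×0.99029 = 0.208326 + 0.867740 = 1.076066.
Q̄ = (S₀/π) × [bracket] = (1361/π) × 1.076066 = 466.17 W/m².
— Configuration B (φ=-5.2°):
Solar declination: sin δ = sin ε · sin λ_s = sin 23.44° × sin 175.4° = 0.03190, so δ = +1.828°.
cos H₀ = −tan(-5.2°) tan(+1.828°) = 0.0029, H₀ = 1.5679 rad.
Bracket: H₀ sin φ sin δ + cos φ cos δ sin H₀ = 1.5679×-0.09063×0.03190 + 0.99588×0.99949×1.00000 = -0.004533 + 0.995372 = 0.990839.
Q̄ = (S₀/π) × [bracket] = (1361/π) × 0.990839 = 429.25 W/m².
Ratio Q̄_A / Q̄_B = 466.17 / 429.25 = 1.086.

Q̄_A / Q̄_B ≈ 1.09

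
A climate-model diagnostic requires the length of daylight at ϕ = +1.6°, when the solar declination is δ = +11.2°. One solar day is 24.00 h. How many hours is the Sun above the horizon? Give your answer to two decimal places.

12.04 h

cos h₀ = −tan ϕ · tan δ = −tan(+1.6°) × tan(+11.200°) = -0.0055, so h₀ = 1.5763 rad = 90.32°.
Daylight = 2h₀/(2π) × 24.00 h = (1.5763/π) × 24.00 = 12.04 h.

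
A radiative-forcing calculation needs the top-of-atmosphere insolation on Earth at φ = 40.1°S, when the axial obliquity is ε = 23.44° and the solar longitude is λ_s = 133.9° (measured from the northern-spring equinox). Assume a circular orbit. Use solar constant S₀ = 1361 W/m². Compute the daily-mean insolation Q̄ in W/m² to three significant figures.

Q̄ ≈ 202 W/m²

Solar declination: sin δ = sin ε · sin λ_s = sin 23.44° × sin 133.9° = 0.28663, so δ = +16.656°.
cos H₀ = −tan(-40.1°) tan(+16.656°) = 0.2519, H₀ = 1.3161 rad.
Bracket: H₀ sin φ sin δ + cos φ cos δ sin H₀ = 1.3161×-0.64412×0.28663 + 0.76492×0.95804×0.96774 = -0.242984 + 0.709183 = 0.466199.
Q̄ = (S₀/π) × [bracket] = (1361/π) × 0.466199 = 202.0 W/m².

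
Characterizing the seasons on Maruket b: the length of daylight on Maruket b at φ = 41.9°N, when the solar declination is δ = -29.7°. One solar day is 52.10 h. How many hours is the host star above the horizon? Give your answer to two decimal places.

cos H₀ = −tan φ · tan δ = −tan(+41.9°) × tan(-29.700°) = 0.5118, so H₀ = 1.0335 rad = 59.22°.
Daylight = 2H₀/(2π) × 52.10 h = (1.0335/π) × 52.10 = 17.14 h.

17.14 h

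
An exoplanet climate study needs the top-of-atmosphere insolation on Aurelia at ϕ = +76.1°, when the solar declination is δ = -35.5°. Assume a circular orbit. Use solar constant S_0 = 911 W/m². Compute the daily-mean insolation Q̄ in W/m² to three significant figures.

cos h₀ = −tan(+76.1°) tan(-35.500°) = 2.8823 ≥ 1 ⇒ polar night, h₀ = 0 and Q̄ = 0.

Q̄ ≈ 0.00 W/m²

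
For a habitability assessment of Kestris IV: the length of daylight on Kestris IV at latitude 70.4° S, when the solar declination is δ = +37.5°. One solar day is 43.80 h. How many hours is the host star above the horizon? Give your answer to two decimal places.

cos h₀ = −tan ϕ · tan δ = 2.1549 ≥ 1, so the host star never rises (polar night) and h₀ = 0.
Daylight = 2h₀/(2π) × 43.80 h = (0.0000/π) × 43.80 = 0.00 h.

0.00 h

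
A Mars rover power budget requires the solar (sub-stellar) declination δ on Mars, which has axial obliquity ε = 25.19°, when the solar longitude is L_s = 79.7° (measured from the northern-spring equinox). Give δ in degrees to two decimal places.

δ = +24.76°

sin δ = sin ε · sin L_s = sin 25.19° × sin 79.7° = 0.418762.
δ = arcsin(0.418762) = +24.76°.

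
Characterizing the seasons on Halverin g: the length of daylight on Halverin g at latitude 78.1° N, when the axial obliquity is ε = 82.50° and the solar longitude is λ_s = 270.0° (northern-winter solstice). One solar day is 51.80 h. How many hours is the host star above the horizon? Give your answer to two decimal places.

Solar declination: sin δ = sin ε · sin λ_s = sin 82.50° × sin 270.0° = -0.99144, so δ = -82.500°.
cos H₀ = −tan φ · tan δ = 36.0444 ≥ 1, so the host star never rises (polar night) and H₀ = 0.
Daylight = 2H₀/(2π) × 51.80 h = (0.0000/π) × 51.80 = 0.00 h.

0.00 h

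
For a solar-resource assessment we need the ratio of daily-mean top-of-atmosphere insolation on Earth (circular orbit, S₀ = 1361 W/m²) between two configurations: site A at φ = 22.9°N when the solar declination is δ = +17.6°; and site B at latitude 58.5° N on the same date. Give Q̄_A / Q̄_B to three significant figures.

Q̄_A / Q̄_B ≈ 1.10

— Configuration A (φ=+22.9°):
cos H₀ = −tan(+22.9°) tan(+17.600°) = -0.1340, H₀ = 1.7052 rad.
Bracket: H₀ sin φ sin δ + cos φ cos δ sin H₀ = 1.7052×0.38912×0.30237 + 0.92119×0.95319×0.99098 = 0.200631 + 0.870149 = 1.070780.
Q̄ = (S₀/π) × [bracket] = (1361/π) × 1.070780 = 463.88 W/m².
— Configuration B (φ=+58.5°):
cos H₀ = −tan(+58.5°) tan(+17.600°) = -0.5177, H₀ = 2.1149 rad.
Bracket: H₀ sin φ sin δ + cos φ cos δ sin H₀ = 2.1149×0.85264×0.30237 + 0.52250×0.95319×0.85559 = 0.545248 + 0.426120 = 0.971368.
Q̄ = (S₀/π) × [bracket] = (1361/π) × 0.971368 = 420.82 W/m².
Ratio Q̄_A / Q̄_B = 463.88 / 420.82 = 1.102.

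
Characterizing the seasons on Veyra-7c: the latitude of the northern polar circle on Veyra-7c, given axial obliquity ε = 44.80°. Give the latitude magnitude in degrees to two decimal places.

The polar circle is the lowest latitude that experiences at least one full rotation of continuous daylight at the northern-summer solstice; it lies at |ϕ| = 90° − ε = 90° − 44.80° = 45.20°.

45.20°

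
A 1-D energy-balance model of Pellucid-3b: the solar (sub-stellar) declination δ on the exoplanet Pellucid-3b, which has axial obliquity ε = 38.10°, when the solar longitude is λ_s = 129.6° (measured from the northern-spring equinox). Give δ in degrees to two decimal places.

δ = +28.39°

sin δ = sin ε · sin λ_s = sin 38.10° × sin 129.6° = 0.475434.
δ = arcsin(0.475434) = +28.39°.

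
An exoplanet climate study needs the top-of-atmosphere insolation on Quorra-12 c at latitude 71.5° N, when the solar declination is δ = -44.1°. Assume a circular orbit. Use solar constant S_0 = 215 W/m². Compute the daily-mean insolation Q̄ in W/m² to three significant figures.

cos h₀ = −tan(+71.5°) tan(-44.100°) = 2.8962 ≥ 1 ⇒ polar night, h₀ = 0 and Q̄ = 0.

Q̄ ≈ 0.00 W/m²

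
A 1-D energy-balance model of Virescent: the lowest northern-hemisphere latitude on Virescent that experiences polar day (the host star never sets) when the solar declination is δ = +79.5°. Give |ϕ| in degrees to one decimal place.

Polar day requires cos h₀ = −tan ϕ tan δ ≤ −1, i.e. tan ϕ tan δ ≥ 1.
The boundary is |tan ϕ| · |tan δ| = 1, so |ϕ| = 90° − |δ| = 90° − 79.5° = 10.5° in the northern hemisphere.

|ϕ| = 10.5°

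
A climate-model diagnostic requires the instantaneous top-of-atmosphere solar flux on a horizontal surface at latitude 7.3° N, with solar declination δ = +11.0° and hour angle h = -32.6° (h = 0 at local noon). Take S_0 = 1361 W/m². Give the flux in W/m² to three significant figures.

cos θ_z = sin ϕ sin δ + cos ϕ cos δ cos h = 0.024245 + 0.820271 = 0.844516.
Flux = S_0 · cos θ_z = 1361 × 0.844516 = 1149 W/m².

1.15e+03 W/m²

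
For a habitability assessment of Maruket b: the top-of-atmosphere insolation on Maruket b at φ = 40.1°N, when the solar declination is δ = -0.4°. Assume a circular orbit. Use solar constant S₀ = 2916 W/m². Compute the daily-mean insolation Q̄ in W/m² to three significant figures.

Q̄ ≈ 703 W/m²

cos H₀ = −tan(+40.1°) tan(-0.400°) = 0.0059, H₀ = 1.5649 rad.
Bracket: H₀ sin φ sin δ + cos φ cos δ sin H₀ = 1.5649×0.64412×-0.00698 + 0.76492×0.99998×0.99998 = -0.007036 + 0.764889 = 0.757853.
Q̄ = (S₀/π) × [bracket] = (2916/π) × 0.757853 = 703.4 W/m².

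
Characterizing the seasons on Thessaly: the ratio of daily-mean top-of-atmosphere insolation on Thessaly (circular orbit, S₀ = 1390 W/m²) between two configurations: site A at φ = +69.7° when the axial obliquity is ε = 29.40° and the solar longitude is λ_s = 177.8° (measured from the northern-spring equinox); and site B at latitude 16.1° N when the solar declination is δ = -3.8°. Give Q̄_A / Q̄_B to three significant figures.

Q̄_A / Q̄_B ≈ 0.403

— Configuration A (φ=+69.7°):
Solar declination: sin δ = sin ε · sin λ_s = sin 29.40° × sin 177.8° = 0.01884, so δ = +1.080°.
cos H₀ = −tan(+69.7°) tan(+1.080°) = -0.0510, H₀ = 1.6218 rad.
Bracket: H₀ sin φ sin δ + cos φ cos δ sin H₀ = 1.6218×0.93789×0.01884 + 0.34694×0.99982×0.99870 = 0.028657 + 0.346427 = 0.375084.
Q̄ = (S₀/π) × [bracket] = (1390/π) × 0.375084 = 165.96 W/m².
— Configuration B (φ=+16.1°):
cos H₀ = −tan(+16.1°) tan(-3.800°) = 0.0192, H₀ = 1.5516 rad.
Bracket: H₀ sin φ sin δ + cos φ cos δ sin H₀ = 1.5516×0.27731×-0.06627 + 0.96078×0.99780×0.99982 = -0.028514 + 0.958494 = 0.929980.
Q̄ = (S₀/π) × [bracket] = (1390/π) × 0.929980 = 411.47 W/m².
Ratio Q̄_A / Q̄_B = 165.96 / 411.47 = 0.4033.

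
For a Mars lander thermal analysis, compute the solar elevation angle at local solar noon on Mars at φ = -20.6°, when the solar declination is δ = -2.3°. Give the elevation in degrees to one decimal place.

71.7°

At local noon the hour angle is zero, so the zenith angle equals |φ − δ| = |-20.6° − (-2.300°)| = 18.300°.
Elevation = 90° − 18.300° = 71.7°.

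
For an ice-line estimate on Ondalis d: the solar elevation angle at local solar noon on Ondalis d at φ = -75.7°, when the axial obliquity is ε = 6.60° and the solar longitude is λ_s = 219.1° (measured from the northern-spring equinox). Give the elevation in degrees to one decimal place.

Solar declination: sin δ = sin ε · sin λ_s = sin 6.60° × sin 219.1° = -0.07249, so δ = -4.157°.
At local noon the hour angle is zero, so the zenith angle equals |φ − δ| = |-75.7° − (-4.157°)| = 71.543°.
Elevation = 90° − 71.543° = 18.5°.

18.5°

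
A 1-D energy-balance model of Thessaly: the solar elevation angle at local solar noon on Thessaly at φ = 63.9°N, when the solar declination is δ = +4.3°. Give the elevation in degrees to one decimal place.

30.4°

At local noon the hour angle is zero, so the zenith angle equals |φ − δ| = |+63.9° − (+4.300°)| = 59.600°.
Elevation = 90° − 59.600° = 30.4°.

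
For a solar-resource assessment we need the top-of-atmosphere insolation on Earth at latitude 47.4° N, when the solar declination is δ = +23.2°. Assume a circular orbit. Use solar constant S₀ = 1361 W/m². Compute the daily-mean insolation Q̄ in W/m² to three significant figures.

cos H₀ = −tan(+47.4°) tan(+23.200°) = -0.4661, H₀ = 2.0557 rad.
Bracket: H₀ sin φ sin δ + cos φ cos δ sin H₀ = 2.0557×0.73610×0.39394 + 0.67688×0.91914×0.88473 = 0.596110 + 0.550433 = 1.146543.
Q̄ = (S₀/π) × [bracket] = (1361/π) × 1.146543 = 496.7 W/m².

Q̄ ≈ 497 W/m²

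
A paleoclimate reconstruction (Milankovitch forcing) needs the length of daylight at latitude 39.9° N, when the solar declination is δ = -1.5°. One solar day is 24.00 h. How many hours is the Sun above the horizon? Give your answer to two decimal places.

11.83 h

cos H₀ = −tan φ · tan δ = −tan(+39.9°) × tan(-1.500°) = 0.0219, so H₀ = 1.5489 rad = 88.75°.
Daylight = 2H₀/(2π) × 24.00 h = (1.5489/π) × 24.00 = 11.83 h.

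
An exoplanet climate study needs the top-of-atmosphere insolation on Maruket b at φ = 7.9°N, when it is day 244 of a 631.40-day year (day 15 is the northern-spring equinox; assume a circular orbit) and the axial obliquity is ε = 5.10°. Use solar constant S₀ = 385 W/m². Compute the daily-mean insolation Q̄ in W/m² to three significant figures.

Solar longitude: λ_s = 360° × (244 − 15)/631.40 = 130.567°.
sin δ = sin 5.10° × sin 130.567° = 0.06753, so δ = +3.872°.
cos H₀ = −tan(+7.9°) tan(+3.872°) = -0.0094, H₀ = 1.5802 rad.
Bracket: H₀ sin φ sin δ + cos φ cos δ sin H₀ = 1.5802×0.13744×0.06753 + 0.99051×0.99772×0.99996 = 0.014666 + 0.988212 = 1.002878.
Q̄ = (S₀/π) × [bracket] = (385/π) × 1.002878 = 122.9 W/m².

Q̄ ≈ 123 W/m²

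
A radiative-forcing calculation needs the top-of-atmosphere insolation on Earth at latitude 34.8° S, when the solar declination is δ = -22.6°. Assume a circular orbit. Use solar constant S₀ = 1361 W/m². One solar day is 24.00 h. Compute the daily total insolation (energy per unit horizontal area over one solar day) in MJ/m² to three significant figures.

cos H₀ = −tan(-34.8°) tan(-22.600°) = -0.2893, H₀ = 1.8643 rad.
Bracket: H₀ sin φ sin δ + cos φ cos δ sin H₀ = 1.8643×-0.57071×-0.38430 + 0.82115×0.92321×0.95724 = 0.408885 + 0.725678 = 1.134563.
Q̄ = (S₀/π) × [bracket] = (1361/π) × 1.134563 = 491.52 W/m².
Daily total = Q̄ × 24.00 h × 3600 s/h = 491.52 × 24.00 × 3600 / 10⁶ = 42.47 MJ/m².

42.5 MJ/m²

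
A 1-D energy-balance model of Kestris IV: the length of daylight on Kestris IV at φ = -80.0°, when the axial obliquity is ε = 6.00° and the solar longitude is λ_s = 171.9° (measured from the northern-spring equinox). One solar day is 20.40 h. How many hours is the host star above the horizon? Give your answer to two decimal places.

9.66 h

Solar declination: sin δ = sin ε · sin λ_s = sin 6.00° × sin 171.9° = 0.01473, so δ = +0.844°.
cos H₀ = −tan φ · tan δ = −tan(-80.0°) × tan(+0.844°) = 0.0835, so H₀ = 1.4872 rad = 85.21°.
Daylight = 2H₀/(2π) × 20.40 h = (1.4872/π) × 20.40 = 9.66 h.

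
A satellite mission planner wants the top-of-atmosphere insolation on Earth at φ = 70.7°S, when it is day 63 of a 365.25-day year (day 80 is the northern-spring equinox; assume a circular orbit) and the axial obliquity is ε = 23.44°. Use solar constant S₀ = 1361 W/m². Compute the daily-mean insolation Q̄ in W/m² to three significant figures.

Solar longitude: λ_s = 360° × (63 − 80)/365.25 = -16.756°, i.e. -16.756° + 360° = 343.244°.
sin δ = sin 23.44° × sin 343.244° = -0.11468, so δ = -6.585°.
cos H₀ = −tan(-70.7°) tan(-6.585°) = -0.3296, H₀ = 1.9067 rad.
Bracket: H₀ sin φ sin δ + cos φ cos δ sin H₀ = 1.9067×-0.94380×-0.11468 + 0.33051×0.99340×0.94410 = 0.206372 + 0.309975 = 0.516347.
Q̄ = (S₀/π) × [bracket] = (1361/π) × 0.516347 = 223.7 W/m².

Q̄ ≈ 224 W/m²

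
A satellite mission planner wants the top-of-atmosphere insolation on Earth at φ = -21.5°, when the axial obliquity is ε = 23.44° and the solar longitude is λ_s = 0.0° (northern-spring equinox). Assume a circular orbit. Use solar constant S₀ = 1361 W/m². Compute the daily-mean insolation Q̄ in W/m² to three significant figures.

Q̄ ≈ 403 W/m²

Solar declination: sin δ = sin ε · sin λ_s = sin 23.44° × sin 0.0° = 0.00000, so δ = +0.000°.
cos H₀ = −tan(-21.5°) tan(+0.000°) = 0.0000, H₀ = 1.5708 rad.
Bracket: H₀ sin φ sin δ + cos φ cos δ sin H₀ = 1.5708×-0.36650×0.00000 + 0.93042×1.00000×1.00000 = -0.000000 + 0.930420 = 0.930420.
Q̄ = (S₀/π) × [bracket] = (1361/π) × 0.930420 = 403.1 W/m².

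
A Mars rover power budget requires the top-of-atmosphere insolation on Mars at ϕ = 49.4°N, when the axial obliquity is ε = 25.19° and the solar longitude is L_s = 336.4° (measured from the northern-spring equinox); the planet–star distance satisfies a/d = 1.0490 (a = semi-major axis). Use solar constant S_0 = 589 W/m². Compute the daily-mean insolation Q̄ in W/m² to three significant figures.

Q̄ ≈ 93.1 W/m²

Solar declination: sin δ = sin ε · sin L_s = sin 25.19° × sin 336.4° = -0.17040, so δ = -9.811°.
cos h₀ = −tan(+49.4°) tan(-9.811°) = 0.2018, h₀ = 1.3676 rad.
Bracket: h₀ sin ϕ sin δ + cos ϕ cos δ sin h₀ = 1.3676×0.75927×-0.17040 + 0.65077×0.98538×0.97944 = -0.176940 + 0.628072 = 0.451132.
Inverse-square distance factor (a/d)² = 1.0490² = 1.100401.
Q̄ = (S_0/π) × 1.100401 × [bracket] = (589/π) × 1.100401 × 0.451132 = 93.07 W/m².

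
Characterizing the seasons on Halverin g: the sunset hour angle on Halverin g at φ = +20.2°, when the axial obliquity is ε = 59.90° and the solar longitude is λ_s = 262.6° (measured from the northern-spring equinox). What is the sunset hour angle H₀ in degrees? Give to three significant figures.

Solar declination: sin δ = sin ε · sin λ_s = sin 59.90° × sin 262.6° = -0.85795, so δ = -59.087°.
cos H₀ = −tan φ · tan δ = −tan(+20.2°) × tan(-59.087°) = 0.6144, so H₀ = 0.9091 rad = 52.09°.

H₀ = 52.1°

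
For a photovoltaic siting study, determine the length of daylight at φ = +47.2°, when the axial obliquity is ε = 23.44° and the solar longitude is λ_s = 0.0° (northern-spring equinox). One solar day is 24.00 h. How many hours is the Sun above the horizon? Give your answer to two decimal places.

Solar declination: sin δ = sin ε · sin λ_s = sin 23.44° × sin 0.0° = 0.00000, so δ = +0.000°.
cos H₀ = −tan φ · tan δ = −tan(+47.2°) × tan(+0.000°) = -0.0000, so H₀ = 1.5708 rad = 90.00°.
Daylight = 2H₀/(2π) × 24.00 h = (1.5708/π) × 24.00 = 12.00 h.

12.00 h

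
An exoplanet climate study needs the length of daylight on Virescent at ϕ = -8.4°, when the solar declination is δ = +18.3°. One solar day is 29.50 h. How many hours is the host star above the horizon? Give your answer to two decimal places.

14.29 h

cos h₀ = −tan ϕ · tan δ = −tan(-8.4°) × tan(+18.300°) = 0.0488, so h₀ = 1.5219 rad = 87.20°.
Daylight = 2h₀/(2π) × 29.50 h = (1.5219/π) × 29.50 = 14.29 h.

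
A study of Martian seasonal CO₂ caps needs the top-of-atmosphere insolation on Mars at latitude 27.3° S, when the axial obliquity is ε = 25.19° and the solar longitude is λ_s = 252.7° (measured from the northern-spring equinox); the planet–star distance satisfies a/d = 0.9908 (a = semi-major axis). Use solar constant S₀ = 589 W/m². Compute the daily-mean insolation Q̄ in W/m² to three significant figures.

Q̄ ≈ 207 W/m²

Solar declination: sin δ = sin ε · sin λ_s = sin 25.19° × sin 252.7° = -0.40637, so δ = -23.977°.
cos H₀ = −tan(-27.3°) tan(-23.977°) = -0.2295, H₀ = 1.8024 rad.
Bracket: H₀ sin φ sin δ + cos φ cos δ sin H₀ = 1.8024×-0.45865×-0.40637 + 0.88862×0.91371×0.97330 = 0.335934 + 0.790262 = 1.126196.
Inverse-square distance factor (a/d)² = 0.9908² = 0.981685.
Q̄ = (S₀/π) × 0.981685 × [bracket] = (589/π) × 0.981685 × 1.126196 = 207.3 W/m².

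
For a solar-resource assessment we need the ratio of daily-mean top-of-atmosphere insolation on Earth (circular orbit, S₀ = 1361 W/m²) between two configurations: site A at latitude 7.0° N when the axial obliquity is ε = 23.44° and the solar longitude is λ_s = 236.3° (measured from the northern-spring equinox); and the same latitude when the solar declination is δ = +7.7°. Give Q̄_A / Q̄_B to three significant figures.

Q̄_A / Q̄_B ≈ 0.866

— Configuration A (φ=+7.0°):
Solar declination: sin δ = sin ε · sin λ_s = sin 23.44° × sin 236.3° = -0.33094, so δ = -19.326°.
cos H₀ = −tan(+7.0°) tan(-19.326°) = 0.0431, H₀ = 1.5277 rad.
Bracket: H₀ sin φ sin δ + cos φ cos δ sin H₀ = 1.5277×0.12187×-0.33094 + 0.99255×0.94365×0.99907 = -0.061615 + 0.935749 = 0.874134.
Q̄ = (S₀/π) × [bracket] = (1361/π) × 0.874134 = 378.69 W/m².
— Configuration B (φ=+7.0°):
cos H₀ = −tan(+7.0°) tan(+7.700°) = -0.0166, H₀ = 1.5874 rad.
Bracket: H₀ sin φ sin δ + cos φ cos δ sin H₀ = 1.5874×0.12187×0.13399 + 0.99255×0.99098×0.99986 = 0.025921 + 0.983459 = 1.009380.
Q̄ = (S₀/π) × [bracket] = (1361/π) × 1.009380 = 437.28 W/m².
Ratio Q̄_A / Q̄_B = 378.69 / 437.28 = 0.8660.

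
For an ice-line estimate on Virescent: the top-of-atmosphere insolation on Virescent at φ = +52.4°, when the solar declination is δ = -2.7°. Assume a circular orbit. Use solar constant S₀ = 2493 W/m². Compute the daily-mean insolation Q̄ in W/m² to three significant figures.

Q̄ ≈ 438 W/m²

cos H₀ = −tan(+52.4°) tan(-2.700°) = 0.0612, H₀ = 1.5095 rad.
Bracket: H₀ sin φ sin δ + cos φ cos δ sin H₀ = 1.5095×0.79229×-0.04711 + 0.61015×0.99889×0.99812 = -0.056342 + 0.608327 = 0.551985.
Q̄ = (S₀/π) × [bracket] = (2493/π) × 0.551985 = 438.0 W/m².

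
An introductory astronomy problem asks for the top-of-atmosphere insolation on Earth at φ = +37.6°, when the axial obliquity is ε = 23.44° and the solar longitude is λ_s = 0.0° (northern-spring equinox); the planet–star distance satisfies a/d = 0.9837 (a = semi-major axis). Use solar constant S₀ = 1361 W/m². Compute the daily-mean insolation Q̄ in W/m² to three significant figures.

Solar declination: sin δ = sin ε · sin λ_s = sin 23.44° × sin 0.0° = 0.00000, so δ = +0.000°.
cos H₀ = −tan(+37.6°) tan(+0.000°) = -0.0000, H₀ = 1.5708 rad.
Bracket: H₀ sin φ sin δ + cos φ cos δ sin H₀ = 1.5708×0.61015×0.00000 + 0.79229×1.00000×1.00000 = 0.000000 + 0.792290 = 0.792290.
Inverse-square distance factor (a/d)² = 0.9837² = 0.967666.
Q̄ = (S₀/π) × 0.967666 × [bracket] = (1361/π) × 0.967666 × 0.792290 = 332.1 W/m².

Q̄ ≈ 332 W/m²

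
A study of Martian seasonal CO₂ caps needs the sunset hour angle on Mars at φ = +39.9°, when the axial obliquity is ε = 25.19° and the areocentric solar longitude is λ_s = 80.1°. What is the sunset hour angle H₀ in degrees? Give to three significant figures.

sin δ = sin 25.19° × sin 80.1° = 0.41928, so δ = +24.789°.
cos H₀ = −tan φ · tan δ = −tan(+39.9°) × tan(+24.789°) = -0.3862, so H₀ = 1.9673 rad = 112.72°.

H₀ = 113°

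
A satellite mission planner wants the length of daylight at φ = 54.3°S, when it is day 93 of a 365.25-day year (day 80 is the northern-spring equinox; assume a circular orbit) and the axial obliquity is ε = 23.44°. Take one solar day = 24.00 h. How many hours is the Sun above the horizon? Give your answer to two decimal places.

Solar longitude: λ_s = 360° × (93 − 80)/365.25 = 12.813°.
sin δ = sin 23.44° × sin 12.813° = 0.08822, so δ = +5.061°.
cos H₀ = −tan φ · tan δ = −tan(-54.3°) × tan(+5.061°) = 0.1232, so H₀ = 1.4472 rad = 82.92°.
Daylight = 2H₀/(2π) × 24.00 h = (1.4472/π) × 24.00 = 11.06 h.

11.06 h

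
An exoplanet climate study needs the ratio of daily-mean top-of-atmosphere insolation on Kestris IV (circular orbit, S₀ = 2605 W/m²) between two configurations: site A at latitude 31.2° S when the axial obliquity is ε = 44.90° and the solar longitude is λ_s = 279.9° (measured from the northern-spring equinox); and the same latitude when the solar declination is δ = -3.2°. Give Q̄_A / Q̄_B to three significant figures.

— Configuration A (φ=-31.2°):
Solar declination: sin δ = sin ε · sin λ_s = sin 44.90° × sin 279.9° = -0.69536, so δ = -44.056°.
cos H₀ = −tan(-31.2°) tan(-44.056°) = -0.5860, H₀ = 2.1969 rad.
Bracket: H₀ sin φ sin δ + cos φ cos δ sin H₀ = 2.1969×-0.51803×-0.69536 + 0.85536×0.71866×0.81032 = 0.791361 + 0.498114 = 1.289475.
Q̄ = (S₀/π) × [bracket] = (2605/π) × 1.289475 = 1069.2 W/m².
— Configuration B (φ=-31.2°):
cos H₀ = −tan(-31.2°) tan(-3.200°) = -0.0339, H₀ = 1.6047 rad.
Bracket: H₀ sin φ sin δ + cos φ cos δ sin H₀ = 1.6047×-0.51803×-0.05582 + 0.85536×0.99844×0.99943 = 0.046402 + 0.853539 = 0.899941.
Q̄ = (S₀/π) × [bracket] = (2605/π) × 0.899941 = 746.23 W/m².
Ratio Q̄_A / Q̄_B = 1069.2 / 746.23 = 1.433.

Q̄_A / Q̄_B ≈ 1.43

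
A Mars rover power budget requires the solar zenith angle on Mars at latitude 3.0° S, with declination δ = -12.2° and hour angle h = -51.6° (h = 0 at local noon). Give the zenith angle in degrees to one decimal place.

cos θ_z = sin ϕ sin δ + cos ϕ cos δ cos h = 0.011060 + 0.606288 = 0.617348.
θ_z = arccos(0.617348) = 51.9°.

θ_z = 51.9°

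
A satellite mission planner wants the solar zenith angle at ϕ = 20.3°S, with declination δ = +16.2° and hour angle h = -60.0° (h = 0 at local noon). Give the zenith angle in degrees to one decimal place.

θ_z = 69.3°

cos θ_z = sin ϕ sin δ + cos ϕ cos δ cos h = -0.096792 + 0.450324 = 0.353532.
θ_z = arccos(0.353532) = 69.3°.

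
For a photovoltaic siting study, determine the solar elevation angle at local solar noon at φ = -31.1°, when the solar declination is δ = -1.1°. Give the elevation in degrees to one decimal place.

At local noon the hour angle is zero, so the zenith angle equals |φ − δ| = |-31.1° − (-1.100°)| = 30.000°.
Elevation = 90° − 30.000° = 60.0°.

60.0°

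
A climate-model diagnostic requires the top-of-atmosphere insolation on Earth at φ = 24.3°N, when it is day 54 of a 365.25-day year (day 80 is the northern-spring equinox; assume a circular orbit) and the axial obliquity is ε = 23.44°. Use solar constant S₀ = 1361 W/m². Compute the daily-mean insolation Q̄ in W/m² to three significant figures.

Q̄ ≈ 342 W/m²

Solar longitude: λ_s = 360° × (54 − 80)/365.25 = -25.626°, i.e. -25.626° + 360° = 334.374°.
sin δ = sin 23.44° × sin 334.374° = -0.17204, so δ = -9.907°.
cos H₀ = −tan(+24.3°) tan(-9.907°) = 0.0789, H₀ = 1.4919 rad.
Bracket: H₀ sin φ sin δ + cos φ cos δ sin H₀ = 1.4919×0.41151×-0.17204 + 0.91140×0.98509×0.99689 = -0.105621 + 0.895019 = 0.789398.
Q̄ = (S₀/π) × [bracket] = (1361/π) × 0.789398 = 342.0 W/m².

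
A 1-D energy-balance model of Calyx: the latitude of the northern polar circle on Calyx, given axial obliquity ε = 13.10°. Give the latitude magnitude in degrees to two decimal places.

76.90°

The polar circle is the lowest latitude that experiences at least one full rotation of continuous daylight at the northern-summer solstice; it lies at |ϕ| = 90° − ε = 90° − 13.10° = 76.90°.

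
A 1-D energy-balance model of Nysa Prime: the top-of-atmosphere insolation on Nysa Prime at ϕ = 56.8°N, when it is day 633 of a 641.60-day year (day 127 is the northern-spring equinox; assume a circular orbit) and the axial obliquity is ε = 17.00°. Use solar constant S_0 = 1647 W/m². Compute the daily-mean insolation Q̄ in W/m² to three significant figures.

Q̄ ≈ 108 W/m²

Solar longitude: L_s = 360° × (633 − 127)/641.60 = 283.915°.
sin δ = sin 17.00° × sin 283.915° = -0.28379, so δ = -16.487°.
cos h₀ = −tan(+56.8°) tan(-16.487°) = 0.4523, h₀ = 1.1015 rad.
Bracket: h₀ sin ϕ sin δ + cos ϕ cos δ sin h₀ = 1.1015×0.83676×-0.28379 + 0.54756×0.95889×0.89188 = -0.261567 + 0.468281 = 0.206714.
Q̄ = (S_0/π) × [bracket] = (1647/π) × 0.206714 = 108.4 W/m².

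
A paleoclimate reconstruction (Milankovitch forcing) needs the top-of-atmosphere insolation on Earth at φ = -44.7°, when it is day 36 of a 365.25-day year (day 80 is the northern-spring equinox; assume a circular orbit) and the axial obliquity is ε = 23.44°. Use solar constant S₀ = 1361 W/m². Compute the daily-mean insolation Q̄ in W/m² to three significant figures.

Q̄ ≈ 439 W/m²

Solar longitude: λ_s = 360° × (36 − 80)/365.25 = -43.368°, i.e. -43.368° + 360° = 316.632°.
sin δ = sin 23.44° × sin 316.632° = -0.27315, so δ = -15.852°.
cos H₀ = −tan(-44.7°) tan(-15.852°) = -0.2810, H₀ = 1.8556 rad.
Bracket: H₀ sin φ sin δ + cos φ cos δ sin H₀ = 1.8556×-0.70339×-0.27315 + 0.71080×0.96197×0.95971 = 0.356518 + 0.656219 = 1.012737.
Q̄ = (S₀/π) × [bracket] = (1361/π) × 1.012737 = 438.7 W/m².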